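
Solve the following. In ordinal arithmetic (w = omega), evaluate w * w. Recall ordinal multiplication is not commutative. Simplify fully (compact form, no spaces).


Compute w * w.
Ordinal * is associative and left-distributive over +, but NOT commutative; for finite n>1, n*w = w but w*n stays w*n.
w * w = w^2 by definition.
Result = w^2

w^2


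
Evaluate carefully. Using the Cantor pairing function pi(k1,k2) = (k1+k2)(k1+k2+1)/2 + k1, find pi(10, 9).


k1 + k2 = 19
(k1+k2)(k1+k2+1)/2 = 19 * 20 / 2 = 190
pi = 190 + 10 = 200

200


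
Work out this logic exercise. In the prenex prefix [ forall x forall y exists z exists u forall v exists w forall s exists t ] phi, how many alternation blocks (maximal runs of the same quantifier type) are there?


Quantifier-type sequence: A A E E A E A E  (A=forall, E=exists)
Group into maximal same-type runs:
  Ax2 | Ex2 | Ax1 | Ex1 | Ax1 | Ex1
Number of blocks = 6

6


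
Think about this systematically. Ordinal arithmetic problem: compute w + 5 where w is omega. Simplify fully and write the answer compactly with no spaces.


Compute w + 5.
Ordinal + is associative but NOT commutative; for finite n>0, n + w = w but w + n stays w+n.
w + 5 is already in normal form (a successor ordinal beyond w).
Result = w+5

w+5


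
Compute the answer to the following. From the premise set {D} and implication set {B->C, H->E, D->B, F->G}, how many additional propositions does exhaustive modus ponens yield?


Initial facts: {D}
Apply modus ponens to closure:
  D and D->B  =>  B
  B and B->C  =>  C
Final known: {B, C, D}
New propositions: {B, C}
Count = 2

2


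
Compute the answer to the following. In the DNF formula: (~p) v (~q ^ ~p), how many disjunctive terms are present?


A DNF formula is a disjunction of terms (conjunctions).
Terms are separated by v.
Counting the disjuncts: 2 terms.

2


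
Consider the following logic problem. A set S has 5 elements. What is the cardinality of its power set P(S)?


The power set of a set with n elements has 2^n elements.
|P(S)| = 2^5 = 32

32


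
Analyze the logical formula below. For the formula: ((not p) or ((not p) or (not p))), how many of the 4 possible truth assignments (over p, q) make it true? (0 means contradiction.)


Check all 4 assignments:
p=0, q=0: 1
p=0, q=1: 1
p=1, q=0: 0
p=1, q=1: 0
Count of True = 2

2


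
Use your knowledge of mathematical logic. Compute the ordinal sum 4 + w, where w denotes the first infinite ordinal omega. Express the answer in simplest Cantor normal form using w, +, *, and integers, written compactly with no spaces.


Compute 4 + w.
Ordinal + is associative but NOT commutative; for finite n>0, n + w = w but w + n stays w+n.
Any finite left addend is absorbed by w on the right: 4 + w = w.
Result = w

w


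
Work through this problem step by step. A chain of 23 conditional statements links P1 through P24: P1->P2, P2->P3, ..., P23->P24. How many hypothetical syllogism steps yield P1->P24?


With 23 implications in a chain connecting 24 propositions:
P1->P2, P2->P3, ..., P23->P24
Steps needed = (number of implications) - 1 = 23 - 1 = 22

22


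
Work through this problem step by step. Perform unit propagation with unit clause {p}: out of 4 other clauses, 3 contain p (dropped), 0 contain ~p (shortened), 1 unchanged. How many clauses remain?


Satisfied (removed): 3
Shortened (remain): 0
Unchanged (remain): 1
Remaining = 0 + 1 = 1

1


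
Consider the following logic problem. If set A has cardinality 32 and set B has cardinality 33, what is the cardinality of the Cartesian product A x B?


The Cartesian product A x B contains all ordered pairs (a, b).
|A x B| = |A| * |B| = 32 * 33 = 1056

1056


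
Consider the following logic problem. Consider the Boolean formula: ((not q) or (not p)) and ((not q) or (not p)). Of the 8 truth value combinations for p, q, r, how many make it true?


Evaluate all 8 assignments for p, q, r:
p=0, q=0, r=0: 1
p=0, q=0, r=1: 1
p=0, q=1, r=0: 1
p=0, q=1, r=1: 1
p=1, q=0, r=0: 1
p=1, q=0, r=1: 1
p=1, q=1, r=0: 0
p=1, q=1, r=1: 0
Satisfying count = 6

6


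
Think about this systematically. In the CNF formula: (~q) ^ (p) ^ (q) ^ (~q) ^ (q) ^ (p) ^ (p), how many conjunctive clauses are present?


A CNF formula is a conjunction of clauses.
Clauses are separated by ^.
Counting the conjuncts: 7 clauses.

7


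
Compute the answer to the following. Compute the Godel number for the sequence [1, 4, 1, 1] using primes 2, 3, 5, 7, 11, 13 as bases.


Encode each element as an exponent of the corresponding prime:
  2^1 = 2
  3^4 = 81
  5^1 = 5
  7^1 = 7
Product = 2 * 81 * 5 * 7 = 5670

5670


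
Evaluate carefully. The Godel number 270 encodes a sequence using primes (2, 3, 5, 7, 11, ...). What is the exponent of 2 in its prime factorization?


Factorize 270 by dividing by 2 repeatedly.
Division steps: 2 divides 270 exactly 1 time(s).
Exponent of 2 = 1

1


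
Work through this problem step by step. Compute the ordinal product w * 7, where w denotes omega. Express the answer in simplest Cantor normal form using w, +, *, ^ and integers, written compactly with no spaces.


Compute w * 7.
Ordinal * is associative and left-distributive over +, but NOT commutative; for finite n>1, n*w = w but w*n stays w*n.
w * 7 means 7 copies of w concatenated: w*7.
Result = w*7

w*7


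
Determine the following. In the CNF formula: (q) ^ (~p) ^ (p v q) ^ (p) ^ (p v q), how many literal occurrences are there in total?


Counting literals in each clause:
Clause 1: 1 literal(s)
Clause 2: 1 literal(s)
Clause 3: 2 literal(s)
Clause 4: 1 literal(s)
Clause 5: 2 literal(s)
Total = 7

7


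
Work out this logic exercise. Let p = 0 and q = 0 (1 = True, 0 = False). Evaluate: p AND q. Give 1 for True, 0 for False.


p = 0, q = 0
Operation: p AND q
Evaluate: 0 AND 0 = 0

0


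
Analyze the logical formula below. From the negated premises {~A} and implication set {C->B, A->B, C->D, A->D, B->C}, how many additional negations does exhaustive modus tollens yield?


Initial negated facts: {~A}
Apply modus tollens to closure:
  (no implication fires)
Final negated: {~A}
New negations: {(none)}
Count = 0

0


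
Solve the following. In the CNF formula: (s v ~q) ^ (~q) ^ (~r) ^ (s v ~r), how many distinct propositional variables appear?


Identify each variable that appears in the formula.
Variables found: q, r, s
Count = 3

3


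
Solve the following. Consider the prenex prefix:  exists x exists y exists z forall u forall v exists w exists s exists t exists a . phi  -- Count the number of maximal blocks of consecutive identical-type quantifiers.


Quantifier-type sequence: E E E A A E E E E  (A=forall, E=exists)
Group into maximal same-type runs:
  Ex3 | Ax2 | Ex4
Number of blocks = 3

3


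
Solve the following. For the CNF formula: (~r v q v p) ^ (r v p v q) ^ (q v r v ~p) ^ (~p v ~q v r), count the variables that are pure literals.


Check each variable for pure literal status:
p: mixed (not pure)
q: mixed (not pure)
r: mixed (not pure)
Pure literal count = 0

0


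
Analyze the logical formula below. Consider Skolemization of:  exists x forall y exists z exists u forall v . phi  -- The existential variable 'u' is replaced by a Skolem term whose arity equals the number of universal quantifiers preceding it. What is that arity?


Quantifier prefix: exists x forall y exists z exists u forall v
'u' is existentially quantified at position 4.
Universal variables preceding it: y
Skolem function arity = 1

1


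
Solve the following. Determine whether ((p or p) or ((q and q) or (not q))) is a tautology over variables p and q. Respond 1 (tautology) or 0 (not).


Check all 4 assignments:
p=0, q=0: 1
p=0, q=1: 1
p=1, q=0: 1
p=1, q=1: 1
Satisfying count = 4/4.
Tautology iff count = 4: yes.

1


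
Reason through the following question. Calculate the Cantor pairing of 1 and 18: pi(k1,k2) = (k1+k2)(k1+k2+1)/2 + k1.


k1 + k2 = 19
(k1+k2)(k1+k2+1)/2 = 19 * 20 / 2 = 190
pi = 190 + 1 = 191

191


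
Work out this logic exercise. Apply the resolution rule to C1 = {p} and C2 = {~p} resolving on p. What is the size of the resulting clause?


Remove p from C1 and ~p from C2.
C1 remainder: {}
C2 remainder: {}
Union (resolvent): {} (empty clause)
Resolvent has 0 literal(s).

0


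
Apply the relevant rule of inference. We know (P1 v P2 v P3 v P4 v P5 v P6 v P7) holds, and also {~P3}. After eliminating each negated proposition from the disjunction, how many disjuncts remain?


Original disjuncts (7): P1, P2, P3, P4, P5, P6, P7
Negated (eliminate): ~P3
Remaining disjuncts: P1, P2, P4, P5, P6, P7
Count = 7 - 1 = 6

6


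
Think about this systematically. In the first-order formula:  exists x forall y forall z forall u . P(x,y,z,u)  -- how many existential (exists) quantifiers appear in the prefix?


Quantifier prefix: exists x forall y forall z forall u
Mark each quantifier type:
  E U U U
Universal count = 3, Existential count = 1
Asked for existential (exists) quantifiers: 1

1


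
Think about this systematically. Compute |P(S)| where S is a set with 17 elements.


The power set of a set with n elements has 2^n elements.
|P(S)| = 2^17 = 131072

131072


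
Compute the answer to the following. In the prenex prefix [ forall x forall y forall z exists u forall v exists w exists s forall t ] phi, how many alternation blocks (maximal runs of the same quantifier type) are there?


Quantifier-type sequence: A A A E A E E A  (A=forall, E=exists)
Group into maximal same-type runs:
  Ax3 | Ex1 | Ax1 | Ex2 | Ax1
Number of blocks = 5

5


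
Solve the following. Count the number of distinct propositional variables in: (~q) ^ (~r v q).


Identify each variable that appears in the formula.
Variables found: q, r
Count = 2

2


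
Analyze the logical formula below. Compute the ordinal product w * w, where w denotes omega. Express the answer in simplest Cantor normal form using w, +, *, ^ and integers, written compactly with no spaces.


Compute w * w.
Ordinal * is associative and left-distributive over +, but NOT commutative; for finite n>1, n*w = w but w*n stays w*n.
w * w = w^2 by definition.
Result = w^2

w^2


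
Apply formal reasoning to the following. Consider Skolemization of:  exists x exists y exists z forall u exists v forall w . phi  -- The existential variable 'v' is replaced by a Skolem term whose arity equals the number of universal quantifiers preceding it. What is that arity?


Quantifier prefix: exists x exists y exists z forall u exists v forall w
'v' is existentially quantified at position 5.
Universal variables preceding it: u
Skolem function arity = 1

1


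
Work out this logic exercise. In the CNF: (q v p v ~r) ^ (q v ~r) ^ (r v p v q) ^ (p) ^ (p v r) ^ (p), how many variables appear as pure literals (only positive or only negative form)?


Check each variable for pure literal status:
p: pure positive
q: pure positive
r: mixed (not pure)
Pure literal count = 2

2


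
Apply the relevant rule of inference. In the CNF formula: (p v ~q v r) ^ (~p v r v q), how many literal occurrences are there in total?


Counting literals in each clause:
Clause 1: 3 literal(s)
Clause 2: 3 literal(s)
Total = 6

6


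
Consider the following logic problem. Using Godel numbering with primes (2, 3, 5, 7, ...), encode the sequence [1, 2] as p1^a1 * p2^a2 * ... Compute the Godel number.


Encode each element as an exponent of the corresponding prime:
  2^1 = 2
  3^2 = 9
Product = 2 * 9 = 18

18


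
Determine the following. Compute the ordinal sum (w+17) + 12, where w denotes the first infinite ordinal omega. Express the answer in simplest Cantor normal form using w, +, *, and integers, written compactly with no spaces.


Compute (w+17) + 12.
Ordinal + is associative but NOT commutative; for finite n>0, n + w = w but w + n stays w+n.
By associativity: (w+17) + 12 = w + (17+12) = w+29.
Result = w+29

w+29


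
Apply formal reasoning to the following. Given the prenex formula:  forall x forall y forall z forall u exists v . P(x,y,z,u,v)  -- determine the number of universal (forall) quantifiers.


Quantifier prefix: forall x forall y forall z forall u exists v
Mark each quantifier type:
  U U U U E
Universal count = 4, Existential count = 1
Asked for universal (forall) quantifiers: 4

4


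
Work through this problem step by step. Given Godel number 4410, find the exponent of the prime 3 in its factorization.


Factorize 4410 by dividing by 3 repeatedly.
Division steps: 3 divides 4410 exactly 2 time(s).
Exponent of 3 = 2

2


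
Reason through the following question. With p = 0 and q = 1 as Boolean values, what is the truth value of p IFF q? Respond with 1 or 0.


p = 0, q = 1
Operation: p IFF q
Evaluate: 0 IFF 1 = 0

0


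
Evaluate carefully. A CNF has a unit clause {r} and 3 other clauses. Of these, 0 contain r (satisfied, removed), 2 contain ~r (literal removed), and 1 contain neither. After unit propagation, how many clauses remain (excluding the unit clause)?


Satisfied (removed): 0
Shortened (remain): 2
Unchanged (remain): 1
Remaining = 2 + 1 = 3

3


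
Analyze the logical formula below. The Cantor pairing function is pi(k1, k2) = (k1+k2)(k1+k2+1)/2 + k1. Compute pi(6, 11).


k1 + k2 = 17
(k1+k2)(k1+k2+1)/2 = 17 * 18 / 2 = 153
pi = 153 + 6 = 159

159


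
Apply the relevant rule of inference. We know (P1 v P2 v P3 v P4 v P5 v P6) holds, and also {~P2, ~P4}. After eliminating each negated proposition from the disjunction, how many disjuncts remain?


Original disjuncts (6): P1, P2, P3, P4, P5, P6
Negated (eliminate): ~P2, ~P4
Remaining disjuncts: P1, P3, P5, P6
Count = 6 - 2 = 4

4


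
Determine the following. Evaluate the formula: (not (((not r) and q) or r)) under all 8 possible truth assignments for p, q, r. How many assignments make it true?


Check all 8 assignments:
p=0, q=0, r=0: 1
p=0, q=0, r=1: 0
p=0, q=1, r=0: 0
p=0, q=1, r=1: 0
p=1, q=0, r=0: 1
p=1, q=0, r=1: 0
p=1, q=1, r=0: 0
p=1, q=1, r=1: 0
Count of True = 2

2


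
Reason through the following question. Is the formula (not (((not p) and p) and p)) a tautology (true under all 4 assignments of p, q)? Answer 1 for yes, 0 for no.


Check all 4 assignments:
p=0, q=0: 1
p=0, q=1: 1
p=1, q=0: 1
p=1, q=1: 1
Satisfying count = 4/4.
Tautology iff count = 4: yes.

1


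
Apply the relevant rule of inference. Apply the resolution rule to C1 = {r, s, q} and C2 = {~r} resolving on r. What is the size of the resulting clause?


Remove r from C1 and ~r from C2.
C1 remainder: {s, q}
C2 remainder: {}
Union (resolvent): {q, s}
Resolvent has 2 literal(s).

2


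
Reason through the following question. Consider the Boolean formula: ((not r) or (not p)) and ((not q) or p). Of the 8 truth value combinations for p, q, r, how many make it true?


Evaluate all 8 assignments for p, q, r:
p=0, q=0, r=0: 1
p=0, q=0, r=1: 1
p=0, q=1, r=0: 0
p=0, q=1, r=1: 0
p=1, q=0, r=0: 1
p=1, q=0, r=1: 0
p=1, q=1, r=0: 1
p=1, q=1, r=1: 0
Satisfying count = 4

4


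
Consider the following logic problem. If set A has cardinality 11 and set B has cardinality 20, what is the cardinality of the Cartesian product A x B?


The Cartesian product A x B contains all ordered pairs (a, b).
|A x B| = |A| * |B| = 11 * 20 = 220

220


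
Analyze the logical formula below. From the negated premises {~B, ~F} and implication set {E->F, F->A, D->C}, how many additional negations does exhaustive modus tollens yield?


Initial negated facts: {~B, ~F}
Apply modus tollens to closure:
  ~F and E->F  =>  ~E
Final negated: {~B, ~E, ~F}
New negations: {~E}
Count = 1

1


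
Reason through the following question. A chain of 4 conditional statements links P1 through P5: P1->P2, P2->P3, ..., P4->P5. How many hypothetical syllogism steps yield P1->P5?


With 4 implications in a chain connecting 5 propositions:
P1->P2, P2->P3, ..., P4->P5
Steps needed = (number of implications) - 1 = 4 - 1 = 3

3


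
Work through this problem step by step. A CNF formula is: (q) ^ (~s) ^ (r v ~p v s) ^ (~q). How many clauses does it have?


A CNF formula is a conjunction of clauses.
Clauses are separated by ^.
Counting the conjuncts: 4 clauses.

4


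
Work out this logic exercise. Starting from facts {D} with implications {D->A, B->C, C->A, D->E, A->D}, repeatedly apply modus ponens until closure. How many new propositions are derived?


Initial facts: {D}
Apply modus ponens to closure:
  D and D->A  =>  A
  D and D->E  =>  E
Final known: {A, D, E}
New propositions: {A, E}
Count = 2

2


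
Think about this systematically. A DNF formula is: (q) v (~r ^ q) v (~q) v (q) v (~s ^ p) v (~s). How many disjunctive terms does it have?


A DNF formula is a disjunction of terms (conjunctions).
Terms are separated by v.
Counting the disjuncts: 6 terms.

6


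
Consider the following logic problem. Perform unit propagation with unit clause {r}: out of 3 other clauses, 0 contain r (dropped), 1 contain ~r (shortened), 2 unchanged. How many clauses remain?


Satisfied (removed): 0
Shortened (remain): 1
Unchanged (remain): 2
Remaining = 1 + 2 = 3

3


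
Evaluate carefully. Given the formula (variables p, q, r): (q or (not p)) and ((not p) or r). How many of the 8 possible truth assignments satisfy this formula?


Evaluate all 8 assignments for p, q, r:
p=0, q=0, r=0: 1
p=0, q=0, r=1: 1
p=0, q=1, r=0: 1
p=0, q=1, r=1: 1
p=1, q=0, r=0: 0
p=1, q=0, r=1: 0
p=1, q=1, r=0: 0
p=1, q=1, r=1: 1
Satisfying count = 5

5


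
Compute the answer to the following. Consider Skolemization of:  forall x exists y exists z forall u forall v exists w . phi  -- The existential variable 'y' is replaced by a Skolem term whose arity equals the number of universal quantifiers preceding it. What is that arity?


Quantifier prefix: forall x exists y exists z forall u forall v exists w
'y' is existentially quantified at position 2.
Universal variables preceding it: x
Skolem function arity = 1

1


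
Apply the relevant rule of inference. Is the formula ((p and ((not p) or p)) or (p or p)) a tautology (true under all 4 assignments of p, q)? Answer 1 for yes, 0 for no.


Check all 4 assignments:
p=0, q=0: 0
p=0, q=1: 0
p=1, q=0: 1
p=1, q=1: 1
Satisfying count = 2/4.
Tautology iff count = 4: no.

0


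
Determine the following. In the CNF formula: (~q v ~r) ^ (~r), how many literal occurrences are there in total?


Counting literals in each clause:
Clause 1: 2 literal(s)
Clause 2: 1 literal(s)
Total = 3

3


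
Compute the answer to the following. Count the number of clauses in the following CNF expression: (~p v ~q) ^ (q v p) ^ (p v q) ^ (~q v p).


A CNF formula is a conjunction of clauses.
Clauses are separated by ^.
Counting the conjuncts: 4 clauses.

4


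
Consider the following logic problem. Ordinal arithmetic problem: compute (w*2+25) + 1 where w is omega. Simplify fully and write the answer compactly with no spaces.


Compute (w*2+25) + 1.
Ordinal + is associative but NOT commutative; for finite n>0, n + w = w but w + n stays w+n.
By associativity: (w*2+25) + 1 = w*2 + (25+1) = w*2+26.
Result = w*2+26

w*2+26


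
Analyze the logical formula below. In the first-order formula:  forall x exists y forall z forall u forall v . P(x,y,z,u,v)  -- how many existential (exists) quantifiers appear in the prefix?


Quantifier prefix: forall x exists y forall z forall u forall v
Mark each quantifier type:
  U E U U U
Universal count = 4, Existential count = 1
Asked for existential (exists) quantifiers: 1

1


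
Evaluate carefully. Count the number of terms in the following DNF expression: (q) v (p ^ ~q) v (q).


A DNF formula is a disjunction of terms (conjunctions).
Terms are separated by v.
Counting the disjuncts: 3 terms.

3


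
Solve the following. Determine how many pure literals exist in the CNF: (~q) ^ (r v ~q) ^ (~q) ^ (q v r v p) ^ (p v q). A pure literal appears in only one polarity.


Check each variable for pure literal status:
p: pure positive
q: mixed (not pure)
r: pure positive
Pure literal count = 2

2


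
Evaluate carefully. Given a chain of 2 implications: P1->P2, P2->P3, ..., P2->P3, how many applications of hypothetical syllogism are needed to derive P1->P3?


With 2 implications in a chain connecting 3 propositions:
P1->P2, P2->P3, ..., P2->P3
Steps needed = (number of implications) - 1 = 2 - 1 = 1

1


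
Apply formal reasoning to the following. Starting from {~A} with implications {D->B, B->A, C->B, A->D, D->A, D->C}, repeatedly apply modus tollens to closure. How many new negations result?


Initial negated facts: {~A}
Apply modus tollens to closure:
  ~A and B->A  =>  ~B
  ~B and C->B  =>  ~C
  ~A and D->A  =>  ~D
Final negated: {~A, ~B, ~C, ~D}
New negations: {~B, ~C, ~D}
Count = 3

3


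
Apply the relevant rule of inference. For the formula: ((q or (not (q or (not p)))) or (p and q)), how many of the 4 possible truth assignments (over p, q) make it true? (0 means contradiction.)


Check all 4 assignments:
p=0, q=0: 0
p=0, q=1: 1
p=1, q=0: 1
p=1, q=1: 1
Count of True = 3

3


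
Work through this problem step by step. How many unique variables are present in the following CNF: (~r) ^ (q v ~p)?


Identify each variable that appears in the formula.
Variables found: p, q, r
Count = 3

3


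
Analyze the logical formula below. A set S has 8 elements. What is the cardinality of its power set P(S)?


The power set of a set with n elements has 2^n elements.
|P(S)| = 2^8 = 256

256


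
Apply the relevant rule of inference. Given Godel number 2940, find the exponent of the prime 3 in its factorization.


Factorize 2940 by dividing by 3 repeatedly.
Division steps: 3 divides 2940 exactly 1 time(s).
Exponent of 3 = 1

1


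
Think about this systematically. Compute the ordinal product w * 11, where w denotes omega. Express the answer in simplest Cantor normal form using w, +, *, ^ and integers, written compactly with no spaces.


Compute w * 11.
Ordinal * is associative and left-distributive over +, but NOT commutative; for finite n>1, n*w = w but w*n stays w*n.
w * 11 means 11 copies of w concatenated: w*11.
Result = w*11

w*11


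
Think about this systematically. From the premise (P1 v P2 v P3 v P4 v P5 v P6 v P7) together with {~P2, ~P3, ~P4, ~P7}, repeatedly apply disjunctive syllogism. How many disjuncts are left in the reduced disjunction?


Original disjuncts (7): P1, P2, P3, P4, P5, P6, P7
Negated (eliminate): ~P2, ~P3, ~P4, ~P7
Remaining disjuncts: P1, P5, P6
Count = 7 - 4 = 3

3


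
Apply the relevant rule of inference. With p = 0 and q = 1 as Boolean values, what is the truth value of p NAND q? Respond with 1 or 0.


p = 0, q = 1
Operation: p NAND q
Evaluate: 0 NAND 1 = 1

1


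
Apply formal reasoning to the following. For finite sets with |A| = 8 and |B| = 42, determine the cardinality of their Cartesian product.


The Cartesian product A x B contains all ordered pairs (a, b).
|A x B| = |A| * |B| = 8 * 42 = 336

336


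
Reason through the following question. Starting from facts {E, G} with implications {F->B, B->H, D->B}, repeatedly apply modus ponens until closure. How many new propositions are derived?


Initial facts: {E, G}
Apply modus ponens to closure:
  (no implication fires)
Final known: {E, G}
New propositions: {(none)}
Count = 0

0


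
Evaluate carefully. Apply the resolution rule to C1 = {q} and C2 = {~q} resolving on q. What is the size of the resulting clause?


Remove q from C1 and ~q from C2.
C1 remainder: {}
C2 remainder: {}
Union (resolvent): {} (empty clause)
Resolvent has 0 literal(s).

0


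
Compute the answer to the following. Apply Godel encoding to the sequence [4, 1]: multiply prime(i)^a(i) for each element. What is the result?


Encode each element as an exponent of the corresponding prime:
  2^4 = 16
  3^1 = 3
Product = 16 * 3 = 48

48


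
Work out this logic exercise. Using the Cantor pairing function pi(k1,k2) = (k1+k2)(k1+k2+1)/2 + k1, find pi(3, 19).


k1 + k2 = 22
(k1+k2)(k1+k2+1)/2 = 22 * 23 / 2 = 253
pi = 253 + 3 = 256

256


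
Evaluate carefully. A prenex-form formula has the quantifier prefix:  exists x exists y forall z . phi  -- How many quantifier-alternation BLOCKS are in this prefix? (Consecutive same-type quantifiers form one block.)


Quantifier-type sequence: E E A  (A=forall, E=exists)
Group into maximal same-type runs:
  Ex2 | Ax1
Number of blocks = 2

2


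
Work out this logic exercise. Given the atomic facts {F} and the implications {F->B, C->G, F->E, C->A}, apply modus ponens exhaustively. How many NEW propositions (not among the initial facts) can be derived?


Initial facts: {F}
Apply modus ponens to closure:
  F and F->B  =>  B
  F and F->E  =>  E
Final known: {B, E, F}
New propositions: {B, E}
Count = 2

2


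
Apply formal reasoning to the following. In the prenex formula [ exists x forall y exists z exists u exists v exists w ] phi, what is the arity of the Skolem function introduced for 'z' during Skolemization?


Quantifier prefix: exists x forall y exists z exists u exists v exists w
'z' is existentially quantified at position 3.
Universal variables preceding it: y
Skolem function arity = 1

1


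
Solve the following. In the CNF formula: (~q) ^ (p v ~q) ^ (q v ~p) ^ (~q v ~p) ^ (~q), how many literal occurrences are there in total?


Counting literals in each clause:
Clause 1: 1 literal(s)
Clause 2: 2 literal(s)
Clause 3: 2 literal(s)
Clause 4: 2 literal(s)
Clause 5: 1 literal(s)
Total = 8

8


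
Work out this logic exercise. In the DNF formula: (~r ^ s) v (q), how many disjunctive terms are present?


A DNF formula is a disjunction of terms (conjunctions).
Terms are separated by v.
Counting the disjuncts: 2 terms.

2


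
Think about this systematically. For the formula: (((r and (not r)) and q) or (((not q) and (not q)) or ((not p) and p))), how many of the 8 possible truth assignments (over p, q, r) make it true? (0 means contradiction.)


Check all 8 assignments:
p=0, q=0, r=0: 1
p=0, q=0, r=1: 1
p=0, q=1, r=0: 0
p=0, q=1, r=1: 0
p=1, q=0, r=0: 1
p=1, q=0, r=1: 1
p=1, q=1, r=0: 0
p=1, q=1, r=1: 0
Count of True = 4

4


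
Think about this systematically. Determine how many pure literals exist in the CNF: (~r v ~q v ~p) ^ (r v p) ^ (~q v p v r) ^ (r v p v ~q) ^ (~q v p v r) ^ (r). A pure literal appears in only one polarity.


Check each variable for pure literal status:
p: mixed (not pure)
q: pure negative
r: mixed (not pure)
Pure literal count = 1

1


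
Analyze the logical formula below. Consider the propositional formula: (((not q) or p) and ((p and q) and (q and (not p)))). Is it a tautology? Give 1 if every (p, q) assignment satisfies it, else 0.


Check all 4 assignments:
p=0, q=0: 0
p=0, q=1: 0
p=1, q=0: 0
p=1, q=1: 0
Satisfying count = 0/4.
Tautology iff count = 4: no.

0


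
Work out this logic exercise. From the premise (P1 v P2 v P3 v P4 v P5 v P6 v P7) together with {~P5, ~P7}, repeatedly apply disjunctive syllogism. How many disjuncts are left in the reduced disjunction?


Original disjuncts (7): P1, P2, P3, P4, P5, P6, P7
Negated (eliminate): ~P5, ~P7
Remaining disjuncts: P1, P2, P3, P4, P6
Count = 7 - 2 = 5

5


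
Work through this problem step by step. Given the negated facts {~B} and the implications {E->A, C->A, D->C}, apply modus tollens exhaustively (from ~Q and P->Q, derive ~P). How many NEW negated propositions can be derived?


Initial negated facts: {~B}
Apply modus tollens to closure:
  (no implication fires)
Final negated: {~B}
New negations: {(none)}
Count = 0

0


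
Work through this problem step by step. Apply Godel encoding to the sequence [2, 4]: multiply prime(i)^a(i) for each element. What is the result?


Encode each element as an exponent of the corresponding prime:
  2^2 = 4
  3^4 = 81
Product = 4 * 81 = 324

324


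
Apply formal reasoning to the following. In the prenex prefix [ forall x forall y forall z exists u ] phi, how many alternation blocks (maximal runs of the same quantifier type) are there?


Quantifier-type sequence: A A A E  (A=forall, E=exists)
Group into maximal same-type runs:
  Ax3 | Ex1
Number of blocks = 2

2


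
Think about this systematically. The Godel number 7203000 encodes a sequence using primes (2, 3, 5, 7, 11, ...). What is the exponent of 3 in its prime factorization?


Factorize 7203000 by dividing by 3 repeatedly.
Division steps: 3 divides 7203000 exactly 1 time(s).
Exponent of 3 = 1

1


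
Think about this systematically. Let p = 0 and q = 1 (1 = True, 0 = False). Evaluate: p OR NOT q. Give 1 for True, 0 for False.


p = 0, q = 1
Operation: p OR NOT q
Evaluate: 0 OR NOT 1 = 0

0


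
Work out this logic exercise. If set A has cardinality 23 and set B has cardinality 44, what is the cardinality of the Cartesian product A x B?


The Cartesian product A x B contains all ordered pairs (a, b).
|A x B| = |A| * |B| = 23 * 44 = 1012

1012


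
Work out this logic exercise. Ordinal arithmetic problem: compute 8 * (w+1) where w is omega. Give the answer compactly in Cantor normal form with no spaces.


Compute 8 * (w+1).
Ordinal * is associative and left-distributive over +, but NOT commutative; for finite n>1, n*w = w but w*n stays w*n.
By left-distributivity: 8 * (w+1) = 8*w + 8*1 = w + 8 = w+8.
Result = w+8

w+8


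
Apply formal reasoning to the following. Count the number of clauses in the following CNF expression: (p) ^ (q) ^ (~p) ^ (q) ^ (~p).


A CNF formula is a conjunction of clauses.
Clauses are separated by ^.
Counting the conjuncts: 5 clauses.

5


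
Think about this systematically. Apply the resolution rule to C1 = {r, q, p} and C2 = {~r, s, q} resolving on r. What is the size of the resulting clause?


Remove r from C1 and ~r from C2.
C1 remainder: {q, p}
C2 remainder: {s, q}
Union (resolvent): {p, q, s}
Resolvent has 3 literal(s).

3


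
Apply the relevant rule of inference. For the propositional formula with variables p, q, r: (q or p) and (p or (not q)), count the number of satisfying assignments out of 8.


Evaluate all 8 assignments for p, q, r:
p=0, q=0, r=0: 0
p=0, q=0, r=1: 0
p=0, q=1, r=0: 0
p=0, q=1, r=1: 0
p=1, q=0, r=0: 1
p=1, q=0, r=1: 1
p=1, q=1, r=0: 1
p=1, q=1, r=1: 1
Satisfying count = 4

4


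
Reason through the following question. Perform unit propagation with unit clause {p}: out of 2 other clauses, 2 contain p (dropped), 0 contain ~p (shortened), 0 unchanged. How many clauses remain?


Satisfied (removed): 2
Shortened (remain): 0
Unchanged (remain): 0
Remaining = 0 + 0 = 0

0


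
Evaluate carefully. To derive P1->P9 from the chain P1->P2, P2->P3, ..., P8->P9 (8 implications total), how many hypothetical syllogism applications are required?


With 8 implications in a chain connecting 9 propositions:
P1->P2, P2->P3, ..., P8->P9
Steps needed = (number of implications) - 1 = 8 - 1 = 7

7


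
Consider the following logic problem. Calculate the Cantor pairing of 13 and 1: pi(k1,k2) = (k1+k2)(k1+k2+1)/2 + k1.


k1 + k2 = 14
(k1+k2)(k1+k2+1)/2 = 14 * 15 / 2 = 105
pi = 105 + 13 = 118

118


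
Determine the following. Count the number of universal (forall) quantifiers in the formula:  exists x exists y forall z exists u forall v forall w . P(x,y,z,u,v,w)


Quantifier prefix: exists x exists y forall z exists u forall v forall w
Mark each quantifier type:
  E E U E U U
Universal count = 3, Existential count = 3
Asked for universal (forall) quantifiers: 3

3


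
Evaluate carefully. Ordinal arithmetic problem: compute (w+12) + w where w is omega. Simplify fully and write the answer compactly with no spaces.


Compute (w+12) + w.
Ordinal + is associative but NOT commutative; for finite n>0, n + w = w but w + n stays w+n.
(w+12) + w = w + (12+w) = w + w = w*2 (the finite tail 12 is absorbed by the right w).
Result = w*2

w*2


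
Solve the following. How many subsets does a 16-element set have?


The power set of a set with n elements has 2^n elements.
|P(S)| = 2^16 = 65536

65536


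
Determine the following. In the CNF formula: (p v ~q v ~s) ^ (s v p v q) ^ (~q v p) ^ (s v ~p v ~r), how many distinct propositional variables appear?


Identify each variable that appears in the formula.
Variables found: p, q, r, s
Count = 4

4


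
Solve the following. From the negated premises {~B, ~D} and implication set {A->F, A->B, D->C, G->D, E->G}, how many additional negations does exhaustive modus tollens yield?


Initial negated facts: {~B, ~D}
Apply modus tollens to closure:
  ~B and A->B  =>  ~A
  ~D and G->D  =>  ~G
  ~G and E->G  =>  ~E
Final negated: {~A, ~B, ~D, ~E, ~G}
New negations: {~A, ~E, ~G}
Count = 3

3


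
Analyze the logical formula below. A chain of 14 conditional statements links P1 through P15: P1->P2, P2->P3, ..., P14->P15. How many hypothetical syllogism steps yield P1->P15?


With 14 implications in a chain connecting 15 propositions:
P1->P2, P2->P3, ..., P14->P15
Steps needed = (number of implications) - 1 = 14 - 1 = 13

13


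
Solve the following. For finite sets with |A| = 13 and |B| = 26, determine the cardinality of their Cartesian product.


The Cartesian product A x B contains all ordered pairs (a, b).
|A x B| = |A| * |B| = 13 * 26 = 338

338


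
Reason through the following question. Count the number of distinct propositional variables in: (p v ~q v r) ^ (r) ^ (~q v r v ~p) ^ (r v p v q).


Identify each variable that appears in the formula.
Variables found: p, q, r
Count = 3

3


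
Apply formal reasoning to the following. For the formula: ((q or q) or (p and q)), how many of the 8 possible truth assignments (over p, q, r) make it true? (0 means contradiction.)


Check all 8 assignments:
p=0, q=0, r=0: 0
p=0, q=0, r=1: 0
p=0, q=1, r=0: 1
p=0, q=1, r=1: 1
p=1, q=0, r=0: 0
p=1, q=0, r=1: 0
p=1, q=1, r=0: 1
p=1, q=1, r=1: 1
Count of True = 4

4


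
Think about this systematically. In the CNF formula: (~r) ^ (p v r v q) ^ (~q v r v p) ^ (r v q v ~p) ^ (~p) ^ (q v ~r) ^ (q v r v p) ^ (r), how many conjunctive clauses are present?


A CNF formula is a conjunction of clauses.
Clauses are separated by ^.
Counting the conjuncts: 8 clauses.

8


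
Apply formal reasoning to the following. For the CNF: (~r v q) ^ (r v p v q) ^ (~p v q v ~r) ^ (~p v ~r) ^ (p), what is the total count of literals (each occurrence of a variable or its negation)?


Counting literals in each clause:
Clause 1: 2 literal(s)
Clause 2: 3 literal(s)
Clause 3: 3 literal(s)
Clause 4: 2 literal(s)
Clause 5: 1 literal(s)
Total = 11

11


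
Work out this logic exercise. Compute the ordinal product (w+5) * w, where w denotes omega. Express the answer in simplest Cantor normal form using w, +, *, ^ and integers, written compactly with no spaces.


Compute (w+5) * w.
Ordinal * is associative and left-distributive over +, but NOT commutative; for finite n>1, n*w = w but w*n stays w*n.
(w+5) * w = sup{(w+5)*k : k<w} = sup{w*k+5} = w^2 (the +5 tail is absorbed in the limit).
Result = w^2

w^2


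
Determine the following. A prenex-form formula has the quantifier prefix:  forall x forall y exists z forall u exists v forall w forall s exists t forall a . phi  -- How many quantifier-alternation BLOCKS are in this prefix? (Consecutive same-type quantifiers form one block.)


Quantifier-type sequence: A A E A E A A E A  (A=forall, E=exists)
Group into maximal same-type runs:
  Ax2 | Ex1 | Ax1 | Ex1 | Ax2 | Ex1 | Ax1
Number of blocks = 7

7


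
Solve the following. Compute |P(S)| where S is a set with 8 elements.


The power set of a set with n elements has 2^n elements.
|P(S)| = 2^8 = 256

256


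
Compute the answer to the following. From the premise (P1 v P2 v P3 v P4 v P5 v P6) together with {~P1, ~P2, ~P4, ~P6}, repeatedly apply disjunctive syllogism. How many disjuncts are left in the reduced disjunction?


Original disjuncts (6): P1, P2, P3, P4, P5, P6
Negated (eliminate): ~P1, ~P2, ~P4, ~P6
Remaining disjuncts: P3, P5
Count = 6 - 4 = 2

2


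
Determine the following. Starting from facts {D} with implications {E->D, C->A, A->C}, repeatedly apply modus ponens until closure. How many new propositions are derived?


Initial facts: {D}
Apply modus ponens to closure:
  (no implication fires)
Final known: {D}
New propositions: {(none)}
Count = 0

0


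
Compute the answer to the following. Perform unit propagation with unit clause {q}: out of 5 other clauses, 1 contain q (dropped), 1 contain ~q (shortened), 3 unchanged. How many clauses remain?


Satisfied (removed): 1
Shortened (remain): 1
Unchanged (remain): 3
Remaining = 1 + 3 = 4

4


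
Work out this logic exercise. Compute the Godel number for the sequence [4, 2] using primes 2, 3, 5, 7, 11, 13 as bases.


Encode each element as an exponent of the corresponding prime:
  2^4 = 16
  3^2 = 9
Product = 16 * 9 = 144

144


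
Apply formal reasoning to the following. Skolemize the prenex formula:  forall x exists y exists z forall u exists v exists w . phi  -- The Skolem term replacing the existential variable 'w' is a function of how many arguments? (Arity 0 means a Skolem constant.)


Quantifier prefix: forall x exists y exists z forall u exists v exists w
'w' is existentially quantified at position 6.
Universal variables preceding it: x, u
Skolem function arity = 2

2


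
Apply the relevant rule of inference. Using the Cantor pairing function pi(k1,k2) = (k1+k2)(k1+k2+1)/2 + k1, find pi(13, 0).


k1 + k2 = 13
(k1+k2)(k1+k2+1)/2 = 13 * 14 / 2 = 91
pi = 91 + 13 = 104

104


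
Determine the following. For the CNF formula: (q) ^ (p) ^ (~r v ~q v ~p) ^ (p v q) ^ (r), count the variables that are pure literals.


Check each variable for pure literal status:
p: mixed (not pure)
q: mixed (not pure)
r: mixed (not pure)
Pure literal count = 0

0


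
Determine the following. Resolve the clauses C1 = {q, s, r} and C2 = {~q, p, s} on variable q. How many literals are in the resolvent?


Remove q from C1 and ~q from C2.
C1 remainder: {s, r}
C2 remainder: {p, s}
Union (resolvent): {p, r, s}
Resolvent has 3 literal(s).

3


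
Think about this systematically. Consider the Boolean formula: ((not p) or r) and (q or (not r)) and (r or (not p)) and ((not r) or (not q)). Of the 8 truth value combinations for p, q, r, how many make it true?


Evaluate all 8 assignments for p, q, r:
p=0, q=0, r=0: 1
p=0, q=0, r=1: 0
p=0, q=1, r=0: 1
p=0, q=1, r=1: 0
p=1, q=0, r=0: 0
p=1, q=0, r=1: 0
p=1, q=1, r=0: 0
p=1, q=1, r=1: 0
Satisfying count = 2

2


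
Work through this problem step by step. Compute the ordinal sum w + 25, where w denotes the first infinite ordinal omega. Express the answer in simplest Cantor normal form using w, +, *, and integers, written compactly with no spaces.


Compute w + 25.
Ordinal + is associative but NOT commutative; for finite n>0, n + w = w but w + n stays w+n.
w + 25 is already in normal form (a successor ordinal beyond w).
Result = w+25

w+25


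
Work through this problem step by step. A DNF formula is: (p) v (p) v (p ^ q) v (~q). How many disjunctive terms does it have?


A DNF formula is a disjunction of terms (conjunctions).
Terms are separated by v.
Counting the disjuncts: 4 terms.

4


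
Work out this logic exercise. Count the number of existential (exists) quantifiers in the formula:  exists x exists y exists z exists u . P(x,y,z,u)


Quantifier prefix: exists x exists y exists z exists u
Mark each quantifier type:
  E E E E
Universal count = 0, Existential count = 4
Asked for existential (exists) quantifiers: 4

4


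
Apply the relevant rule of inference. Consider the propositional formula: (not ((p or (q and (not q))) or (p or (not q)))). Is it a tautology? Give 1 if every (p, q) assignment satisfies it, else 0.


Check all 4 assignments:
p=0, q=0: 0
p=0, q=1: 1
p=1, q=0: 0
p=1, q=1: 0
Satisfying count = 1/4.
Tautology iff count = 4: no.

0
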